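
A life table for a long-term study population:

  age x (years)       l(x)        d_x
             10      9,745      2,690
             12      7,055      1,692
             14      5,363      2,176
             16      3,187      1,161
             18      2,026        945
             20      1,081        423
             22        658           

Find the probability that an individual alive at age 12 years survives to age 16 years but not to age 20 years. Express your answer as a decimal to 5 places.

0.29851

This is the probability of reaching 16 but not 20, conditional on being alive at 12: (l(16) − l(20)) / l(12).
= (3,187 − 1,081) / 7,055 = 2,106 / 7,055 = 0.298512.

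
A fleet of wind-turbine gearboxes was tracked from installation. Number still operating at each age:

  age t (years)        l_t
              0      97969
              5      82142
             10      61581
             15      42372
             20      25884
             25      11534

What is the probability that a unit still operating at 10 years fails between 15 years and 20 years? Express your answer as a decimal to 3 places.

This is the probability of reaching 15 but not 20, conditional on being operational at 10: (l_15 − l_20) / l_10.
= (42372 − 25884) / 61581 = 16488 / 61581 = 0.267745.

0.268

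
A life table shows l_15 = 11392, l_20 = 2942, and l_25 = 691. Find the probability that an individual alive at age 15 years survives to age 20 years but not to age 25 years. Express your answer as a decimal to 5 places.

0.19759

This is the probability of reaching 20 but not 25, conditional on being alive at 15: (l_20 − l_25) / l_15.
= (2942 − 691) / 11392 = 2251 / 11392 = 0.197595.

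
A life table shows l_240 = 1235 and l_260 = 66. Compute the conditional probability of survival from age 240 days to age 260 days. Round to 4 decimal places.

0.0534

The conditional survival probability is l_260/l_240 = 66/1235 = 0.053441.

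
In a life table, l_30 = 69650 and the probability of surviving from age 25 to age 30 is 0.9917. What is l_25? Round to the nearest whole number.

70233

l_25 = l_30 / p = 69650 / 0.9917 = 70233.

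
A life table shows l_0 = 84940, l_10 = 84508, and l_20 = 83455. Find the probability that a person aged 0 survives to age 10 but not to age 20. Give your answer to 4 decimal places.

We want 10|10q0 = (l_10 − l_20)/l_0.
This is the probability of reaching 10 but not 20, conditional on being alive at 0: (l_10 − l_20) / l_0.
= (84508 − 83455) / 84940 = 1053 / 84940 = 0.012397.

0.0124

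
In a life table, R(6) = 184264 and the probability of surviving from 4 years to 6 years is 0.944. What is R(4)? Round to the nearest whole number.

195195

R(4) = R(6) / p = 184264 / 0.944 = 195195.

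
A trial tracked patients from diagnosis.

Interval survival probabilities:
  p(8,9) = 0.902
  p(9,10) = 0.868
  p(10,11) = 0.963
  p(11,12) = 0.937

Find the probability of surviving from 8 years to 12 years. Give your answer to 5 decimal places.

P(survive 8→12) = 0.902 × 0.868 × 0.963 × 0.937.
= 0.706467.

0.70647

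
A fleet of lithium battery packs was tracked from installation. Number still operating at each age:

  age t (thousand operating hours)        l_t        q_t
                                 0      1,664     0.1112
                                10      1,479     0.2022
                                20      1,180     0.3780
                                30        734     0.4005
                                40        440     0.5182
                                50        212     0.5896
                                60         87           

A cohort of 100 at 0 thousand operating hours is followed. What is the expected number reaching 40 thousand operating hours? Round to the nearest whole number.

26

The relevant probability is 440/1,664 = 0.264423.
Expected number = 100 × 0.264423 = 26.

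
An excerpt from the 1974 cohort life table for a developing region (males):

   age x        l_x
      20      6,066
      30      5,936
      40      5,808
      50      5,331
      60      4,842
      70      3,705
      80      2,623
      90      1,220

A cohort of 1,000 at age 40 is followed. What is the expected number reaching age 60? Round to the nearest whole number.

834

The relevant probability is 4,842/5,808 = 0.833678.
Expected number = 1,000 × 0.833678 = 834.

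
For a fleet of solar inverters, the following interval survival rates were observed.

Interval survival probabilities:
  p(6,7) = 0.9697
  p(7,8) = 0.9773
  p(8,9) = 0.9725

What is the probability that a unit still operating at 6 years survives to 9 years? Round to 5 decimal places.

The overall survival probability is 0.9697 × 0.9773 × 0.9725.
= 0.921626.

0.92163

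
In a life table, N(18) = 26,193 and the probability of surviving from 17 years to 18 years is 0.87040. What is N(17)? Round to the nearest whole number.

N(17) = N(18) / p = 26,193 / 0.87040 = 30093.

30093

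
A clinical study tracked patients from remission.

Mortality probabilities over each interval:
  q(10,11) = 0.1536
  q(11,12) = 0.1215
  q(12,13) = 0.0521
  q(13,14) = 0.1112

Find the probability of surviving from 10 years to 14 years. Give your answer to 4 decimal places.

0.6264

P(survive 10→14) = (1 − 0.1536) × (1 − 0.1215) × (1 − 0.0521) × (1 − 0.1112).
= 0.8464 × 0.8785 × 0.9479 × 0.8888 = 0.626447.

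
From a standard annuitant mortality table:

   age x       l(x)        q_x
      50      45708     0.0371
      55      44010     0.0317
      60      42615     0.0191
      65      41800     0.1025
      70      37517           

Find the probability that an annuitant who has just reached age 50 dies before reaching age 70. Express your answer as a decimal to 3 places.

0.179

P(die before 70 | alive at 50) = 1 − l(70)/l(50) = 1 − 37517/45708 = (8191)/45708 = 0.179203.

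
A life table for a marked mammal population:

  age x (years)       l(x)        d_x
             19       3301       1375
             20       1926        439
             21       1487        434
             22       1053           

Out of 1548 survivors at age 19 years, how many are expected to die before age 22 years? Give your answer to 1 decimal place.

The relevant probability is 1 − 1053/3301 = 0.681006.
Expected number = 1548 × 0.681006 = 1054.2.

1054.2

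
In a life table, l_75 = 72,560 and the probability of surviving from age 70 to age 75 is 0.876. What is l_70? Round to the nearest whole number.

l_70 = l_75 / p = 72,560 / 0.876 = 82831.

82831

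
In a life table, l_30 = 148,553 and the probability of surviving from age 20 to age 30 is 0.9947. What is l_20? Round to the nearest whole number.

149345

l_20 = l_30 / p = 148,553 / 0.9947 = 149345.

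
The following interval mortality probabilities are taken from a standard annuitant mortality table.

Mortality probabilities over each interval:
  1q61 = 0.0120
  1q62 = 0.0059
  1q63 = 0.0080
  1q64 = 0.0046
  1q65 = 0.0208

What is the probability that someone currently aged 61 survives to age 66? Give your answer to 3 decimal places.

0.950

5p61 = (1 − 0.0120) × (1 − 0.0059) × (1 − 0.0080) × (1 − 0.0046) × (1 − 0.0208).
= 0.9880 × 0.9941 × 0.9920 × 0.9954 × 0.9792 = 0.949659.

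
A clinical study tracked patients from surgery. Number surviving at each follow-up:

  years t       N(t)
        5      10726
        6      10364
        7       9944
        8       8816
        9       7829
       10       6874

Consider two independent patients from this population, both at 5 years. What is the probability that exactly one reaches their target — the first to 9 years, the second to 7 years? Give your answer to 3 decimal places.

0.304

p₁ = N(9)/N(5) = 7829/10726 = 0.729909; p₂ = N(7)/N(5) = 9944/10726 = 0.927093.
P(exactly one) = p₁(1−p₂) + (1−p₁)p₂ = 0.053215 + 0.250399 = 0.303615.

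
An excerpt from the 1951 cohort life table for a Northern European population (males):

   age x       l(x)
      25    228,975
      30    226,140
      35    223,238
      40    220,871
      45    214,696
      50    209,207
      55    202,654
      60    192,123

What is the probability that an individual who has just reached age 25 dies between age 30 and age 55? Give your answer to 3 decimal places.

0.103

This is the probability of reaching 30 but not 55, conditional on being alive at 25: (l(30) − l(55)) / l(25).
= (226,140 − 202,654) / 228,975 = 23,486 / 228,975 = 0.102570.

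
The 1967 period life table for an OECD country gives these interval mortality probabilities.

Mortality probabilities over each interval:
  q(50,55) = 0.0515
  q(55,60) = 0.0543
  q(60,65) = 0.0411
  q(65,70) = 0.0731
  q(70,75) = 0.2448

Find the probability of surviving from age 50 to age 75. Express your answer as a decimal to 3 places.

P(survive 50→75) = (1 − 0.0515) × (1 − 0.0543) × (1 − 0.0411) × (1 − 0.0731) × (1 − 0.2448).
= 0.9485 × 0.9457 × 0.9589 × 0.9269 × 0.7552 = 0.602087.

0.602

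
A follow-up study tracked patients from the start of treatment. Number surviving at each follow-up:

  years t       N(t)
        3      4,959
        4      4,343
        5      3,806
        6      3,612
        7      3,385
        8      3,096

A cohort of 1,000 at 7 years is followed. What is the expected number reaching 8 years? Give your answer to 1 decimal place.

914.6

The relevant probability is 3,096/3,385 = 0.914623.
Expected number = 1,000 × 0.914623 = 914.6.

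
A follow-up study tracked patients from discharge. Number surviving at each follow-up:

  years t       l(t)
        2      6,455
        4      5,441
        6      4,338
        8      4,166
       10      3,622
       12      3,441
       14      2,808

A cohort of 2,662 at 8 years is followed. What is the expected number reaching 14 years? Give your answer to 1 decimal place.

The relevant probability is 2,808/4,166 = 0.674028.
Expected number = 2,662 × 0.674028 = 1794.3.

1794.3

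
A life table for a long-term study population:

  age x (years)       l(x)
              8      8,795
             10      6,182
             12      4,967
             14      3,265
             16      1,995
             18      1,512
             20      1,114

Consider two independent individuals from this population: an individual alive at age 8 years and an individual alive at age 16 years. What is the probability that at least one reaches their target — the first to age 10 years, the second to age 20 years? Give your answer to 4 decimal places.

0.8688

p₁ = l(10)/l(8) = 6,182/8,795 = 0.702899; p₂ = l(20)/l(16) = 1,114/1,995 = 0.558396.
P(at least one) = 1 − (1−p₁)(1−p₂) = 1 − 0.297101 × 0.441604 = 0.868799.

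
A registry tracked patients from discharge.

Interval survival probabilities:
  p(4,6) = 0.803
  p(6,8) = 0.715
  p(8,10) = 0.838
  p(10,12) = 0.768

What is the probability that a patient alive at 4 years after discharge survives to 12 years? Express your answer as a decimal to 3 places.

Survival from 4 to 12 is the product of surviving each interval: 0.803 × 0.715 × 0.838 × 0.768.
= 0.369511.

0.370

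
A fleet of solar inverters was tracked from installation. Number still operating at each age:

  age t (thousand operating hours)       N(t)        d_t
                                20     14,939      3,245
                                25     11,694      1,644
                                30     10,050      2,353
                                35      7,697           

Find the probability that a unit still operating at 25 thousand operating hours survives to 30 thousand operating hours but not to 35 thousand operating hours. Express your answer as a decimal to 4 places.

0.2012

This is the probability of reaching 30 but not 35, conditional on being operational at 25: (N(30) − N(35)) / N(25).
= (10,050 − 7,697) / 11,694 = 2,353 / 11,694 = 0.201214.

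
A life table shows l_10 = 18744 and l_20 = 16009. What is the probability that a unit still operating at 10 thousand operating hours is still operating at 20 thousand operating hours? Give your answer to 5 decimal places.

The conditional survival probability is l_20/l_10 = 16009/18744 = 0.854087.

0.85409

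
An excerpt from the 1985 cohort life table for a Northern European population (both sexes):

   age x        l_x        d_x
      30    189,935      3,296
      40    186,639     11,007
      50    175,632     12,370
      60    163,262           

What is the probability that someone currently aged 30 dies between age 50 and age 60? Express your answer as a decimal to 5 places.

0.06513

This is the probability of reaching 50 but not 60, conditional on being alive at 30: (l_50 − l_60) / l_30.
= (175,632 − 163,262) / 189,935 = 12,370 / 189,935 = 0.065128.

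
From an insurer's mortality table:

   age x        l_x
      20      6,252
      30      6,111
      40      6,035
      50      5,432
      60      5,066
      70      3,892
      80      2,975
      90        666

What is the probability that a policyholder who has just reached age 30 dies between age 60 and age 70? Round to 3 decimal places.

0.192

We want 30|10q30 = (l_60 − l_70)/l_30.
This is the probability of reaching 60 but not 70, conditional on being alive at 30: (l_60 − l_70) / l_30.
= (5,066 − 3,892) / 6,111 = 1,174 / 6,111 = 0.192113.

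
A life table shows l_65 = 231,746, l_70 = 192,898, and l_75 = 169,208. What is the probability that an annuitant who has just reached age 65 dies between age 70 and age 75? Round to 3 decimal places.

We want 5|5q65 = (l_70 − l_75)/l_65.
This is the probability of reaching 70 but not 75, conditional on being alive at 65: (l_70 − l_75) / l_65.
= (192,898 − 169,208) / 231,746 = 23,690 / 231,746 = 0.102224.

0.102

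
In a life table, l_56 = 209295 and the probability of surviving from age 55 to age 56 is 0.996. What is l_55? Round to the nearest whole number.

210136

l_55 = l_56 / p = 209295 / 0.996 = 210136.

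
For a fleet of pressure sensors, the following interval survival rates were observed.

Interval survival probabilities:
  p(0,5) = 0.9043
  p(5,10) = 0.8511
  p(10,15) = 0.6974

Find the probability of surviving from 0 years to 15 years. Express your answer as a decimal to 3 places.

0.537

Survival from 0 to 15 is the product of surviving each interval: 0.9043 × 0.8511 × 0.6974.
= 0.536754.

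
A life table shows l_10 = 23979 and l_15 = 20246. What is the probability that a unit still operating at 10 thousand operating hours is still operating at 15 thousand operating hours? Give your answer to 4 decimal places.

0.8443

The conditional survival probability is l_15/l_10 = 20246/23979 = 0.844322.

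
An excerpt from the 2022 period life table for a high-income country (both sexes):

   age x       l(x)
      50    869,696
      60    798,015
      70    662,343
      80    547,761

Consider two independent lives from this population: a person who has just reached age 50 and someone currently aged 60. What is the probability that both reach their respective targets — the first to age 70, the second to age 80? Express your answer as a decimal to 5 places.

0.52275

p₁ = l(70)/l(50) = 662,343/869,696 = 0.761580; p₂ = l(80)/l(60) = 547,761/798,015 = 0.686404.
P(both) = p₁ × p₂ = 0.761580 × 0.686404 = 0.522752.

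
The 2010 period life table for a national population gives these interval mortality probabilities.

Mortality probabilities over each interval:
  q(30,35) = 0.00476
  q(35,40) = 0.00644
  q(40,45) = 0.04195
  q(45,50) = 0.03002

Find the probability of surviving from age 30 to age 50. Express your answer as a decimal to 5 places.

0.91891

Chaining the interval survival probabilities: (1 − 0.00476) × (1 − 0.00644) × (1 − 0.04195) × (1 − 0.03002).
= 0.99524 × 0.99356 × 0.95805 × 0.96998 = 0.918910.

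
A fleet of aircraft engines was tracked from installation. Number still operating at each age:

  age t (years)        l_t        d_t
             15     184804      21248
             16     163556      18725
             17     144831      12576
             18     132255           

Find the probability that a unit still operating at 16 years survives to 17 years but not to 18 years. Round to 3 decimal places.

This is the probability of reaching 17 but not 18, conditional on being operational at 16: (l_17 − l_18) / l_16.
= (144831 − 132255) / 163556 = 12576 / 163556 = 0.076891.

0.077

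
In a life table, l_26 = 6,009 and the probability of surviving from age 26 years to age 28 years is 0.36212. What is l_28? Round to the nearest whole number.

2176

l_28 = l_26 × p = 6,009 × 0.36212 = 2176.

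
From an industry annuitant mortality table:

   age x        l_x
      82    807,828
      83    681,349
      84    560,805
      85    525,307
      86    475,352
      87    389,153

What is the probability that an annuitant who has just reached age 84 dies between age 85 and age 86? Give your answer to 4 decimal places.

0.0891

We want 1|1q84 = (l_85 − l_86)/l_84.
This is the probability of reaching 85 but not 86, conditional on being alive at 84: (l_85 − l_86) / l_84.
= (525,307 − 475,352) / 560,805 = 49,955 / 560,805 = 0.089077.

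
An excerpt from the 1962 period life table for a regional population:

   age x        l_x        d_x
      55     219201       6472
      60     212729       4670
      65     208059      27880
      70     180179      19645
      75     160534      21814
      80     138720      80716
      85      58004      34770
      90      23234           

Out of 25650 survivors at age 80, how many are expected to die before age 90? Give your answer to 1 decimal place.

21353.9

The relevant probability is 1 − 23234/138720 = 0.832512.
Expected number = 25650 × 0.832512 = 21353.9.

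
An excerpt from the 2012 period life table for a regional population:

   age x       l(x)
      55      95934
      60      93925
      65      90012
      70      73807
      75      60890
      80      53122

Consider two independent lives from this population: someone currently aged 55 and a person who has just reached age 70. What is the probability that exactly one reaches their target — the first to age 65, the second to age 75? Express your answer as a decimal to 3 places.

0.215

p₁ = l(65)/l(55) = 90012/95934 = 0.938270; p₂ = l(75)/l(70) = 60890/73807 = 0.824989.
P(exactly one) = p₁(1−p₂) + (1−p₁)p₂ = 0.164208 + 0.050927 = 0.215134.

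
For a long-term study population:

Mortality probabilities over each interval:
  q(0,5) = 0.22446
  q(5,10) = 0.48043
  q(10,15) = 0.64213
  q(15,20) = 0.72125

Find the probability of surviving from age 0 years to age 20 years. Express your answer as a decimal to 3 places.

Chaining the interval survival probabilities: (1 − 0.22446) × (1 − 0.48043) × (1 − 0.64213) × (1 − 0.72125).
= 0.77554 × 0.51957 × 0.35787 × 0.27875 = 0.040197.

0.040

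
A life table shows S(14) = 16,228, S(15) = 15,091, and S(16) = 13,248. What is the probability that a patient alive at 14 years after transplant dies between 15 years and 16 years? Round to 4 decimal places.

This is the probability of reaching 15 but not 16, conditional on being alive at 14: (S(15) − S(16)) / S(14).
= (15,091 − 13,248) / 16,228 = 1,843 / 16,228 = 0.113569.

0.1136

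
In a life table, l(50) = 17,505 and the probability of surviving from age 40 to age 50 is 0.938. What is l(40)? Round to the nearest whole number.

l(40) = l(50) / p = 17,505 / 0.938 = 18662.

18662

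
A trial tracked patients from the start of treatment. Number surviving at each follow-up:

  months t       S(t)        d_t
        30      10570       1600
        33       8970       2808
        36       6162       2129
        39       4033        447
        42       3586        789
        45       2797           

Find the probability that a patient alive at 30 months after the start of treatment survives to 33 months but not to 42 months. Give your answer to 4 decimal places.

This is the probability of reaching 33 but not 42, conditional on being alive at 30: (S(33) − S(42)) / S(30).
= (8970 − 3586) / 10570 = 5384 / 10570 = 0.509366.

0.5094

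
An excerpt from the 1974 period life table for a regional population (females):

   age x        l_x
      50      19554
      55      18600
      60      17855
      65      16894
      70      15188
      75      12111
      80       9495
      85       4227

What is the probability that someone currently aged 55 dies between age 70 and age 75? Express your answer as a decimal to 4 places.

0.1654

We want 15|5q55 = (l_70 − l_75)/l_55.
This is the probability of reaching 70 but not 75, conditional on being alive at 55: (l_70 − l_75) / l_55.
= (15188 − 12111) / 18600 = 3077 / 18600 = 0.165430.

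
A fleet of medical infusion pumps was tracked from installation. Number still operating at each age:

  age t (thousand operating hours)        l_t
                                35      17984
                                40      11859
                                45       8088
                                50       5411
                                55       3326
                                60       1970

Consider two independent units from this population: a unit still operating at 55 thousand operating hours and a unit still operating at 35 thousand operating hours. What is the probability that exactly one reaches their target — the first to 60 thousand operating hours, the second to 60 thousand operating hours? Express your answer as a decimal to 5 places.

p₁ = l_60/l_55 = 1970/3326 = 0.592303; p₂ = l_60/l_35 = 1970/17984 = 0.109542.
P(exactly one) = p₁(1−p₂) + (1−p₁)p₂ = 0.527421 + 0.044660 = 0.572081.

0.57208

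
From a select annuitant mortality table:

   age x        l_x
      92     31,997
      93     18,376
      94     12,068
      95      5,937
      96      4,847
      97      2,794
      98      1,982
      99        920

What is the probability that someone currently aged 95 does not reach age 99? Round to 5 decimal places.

0.84504

P(die before 99 | alive at 95) = 1 − l_99/l_95 = 1 − 920/5,937 = (5,017)/5,937 = 0.845040.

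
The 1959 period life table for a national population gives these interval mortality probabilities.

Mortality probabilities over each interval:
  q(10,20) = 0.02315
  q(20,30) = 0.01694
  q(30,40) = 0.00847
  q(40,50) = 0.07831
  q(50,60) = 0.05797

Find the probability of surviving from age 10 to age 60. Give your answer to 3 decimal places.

0.827

P(survive 10→60) = (1 − 0.02315) × (1 − 0.01694) × (1 − 0.00847) × (1 − 0.07831) × (1 − 0.05797).
= 0.97685 × 0.98306 × 0.99153 × 0.92169 × 0.94203 = 0.826729.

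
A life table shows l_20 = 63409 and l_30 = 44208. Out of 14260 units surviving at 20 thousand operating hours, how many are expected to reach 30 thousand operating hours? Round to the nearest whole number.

9942

The relevant probability is 44208/63409 = 0.697188.
Expected number = 14260 × 0.697188 = 9942.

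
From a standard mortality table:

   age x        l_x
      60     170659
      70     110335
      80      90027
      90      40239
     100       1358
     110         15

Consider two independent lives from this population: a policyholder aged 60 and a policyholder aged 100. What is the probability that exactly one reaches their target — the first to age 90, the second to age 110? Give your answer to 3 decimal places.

0.242

p₁ = l_90/l_60 = 40239/170659 = 0.235786; p₂ = l_110/l_100 = 15/1358 = 0.011046.
P(exactly one) = p₁(1−p₂) + (1−p₁)p₂ = 0.233182 + 0.008442 = 0.241623.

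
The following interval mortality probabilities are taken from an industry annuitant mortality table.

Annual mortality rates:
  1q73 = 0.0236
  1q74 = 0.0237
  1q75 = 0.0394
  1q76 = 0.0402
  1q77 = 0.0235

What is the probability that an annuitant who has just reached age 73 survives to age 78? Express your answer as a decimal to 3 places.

0.858

Chaining the interval survival probabilities: (1 − 0.0236) × (1 − 0.0237) × (1 − 0.0394) × (1 − 0.0402) × (1 − 0.0235).
= 0.9764 × 0.9763 × 0.9606 × 0.9598 × 0.9765 = 0.858236.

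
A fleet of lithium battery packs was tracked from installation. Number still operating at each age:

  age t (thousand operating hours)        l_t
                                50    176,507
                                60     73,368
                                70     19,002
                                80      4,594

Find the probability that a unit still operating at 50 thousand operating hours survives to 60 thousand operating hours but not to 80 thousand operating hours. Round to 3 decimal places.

0.390

This is the probability of reaching 60 but not 80, conditional on being operational at 50: (l_60 − l_80) / l_50.
= (73,368 − 4,594) / 176,507 = 68,774 / 176,507 = 0.389639.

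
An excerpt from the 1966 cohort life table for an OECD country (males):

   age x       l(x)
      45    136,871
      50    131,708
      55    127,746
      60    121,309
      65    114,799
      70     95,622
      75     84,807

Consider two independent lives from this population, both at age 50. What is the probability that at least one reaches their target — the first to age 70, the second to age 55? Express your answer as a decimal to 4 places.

0.9918

p₁ = l(70)/l(50) = 95,622/131,708 = 0.726015; p₂ = l(55)/l(50) = 127,746/131,708 = 0.969918.
P(at least one) = 1 − (1−p₁)(1−p₂) = 1 − 0.273985 × 0.030082 = 0.991758.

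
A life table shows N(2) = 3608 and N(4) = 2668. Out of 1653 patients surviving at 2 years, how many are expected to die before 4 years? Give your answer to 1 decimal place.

430.7

The relevant probability is 1 − 2668/3608 = 0.260532.
Expected number = 1653 × 0.260532 = 430.7.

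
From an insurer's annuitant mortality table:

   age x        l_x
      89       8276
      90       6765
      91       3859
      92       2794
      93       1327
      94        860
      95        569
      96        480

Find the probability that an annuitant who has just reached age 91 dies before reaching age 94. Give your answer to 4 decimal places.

P(die before 94 | alive at 91) = 1 − l_94/l_91 = 1 − 860/3859 = (2999)/3859 = 0.777144.

0.7771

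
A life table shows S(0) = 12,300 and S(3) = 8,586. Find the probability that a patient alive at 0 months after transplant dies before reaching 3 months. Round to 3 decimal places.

P(die before 3 | alive at 0) = 1 − S(3)/S(0) = 1 − 8,586/12,300 = (3,714)/12,300 = 0.301951.

0.302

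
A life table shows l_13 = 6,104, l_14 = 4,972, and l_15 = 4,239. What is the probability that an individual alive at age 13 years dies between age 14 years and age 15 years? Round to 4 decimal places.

0.1201

This is the probability of reaching 14 but not 15, conditional on being alive at 13: (l_14 − l_15) / l_13.
= (4,972 − 4,239) / 6,104 = 733 / 6,104 = 0.120085.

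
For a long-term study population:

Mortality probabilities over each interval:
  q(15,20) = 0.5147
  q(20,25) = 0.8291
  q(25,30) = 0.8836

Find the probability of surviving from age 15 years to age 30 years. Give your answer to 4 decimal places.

0.0097

Chaining the interval survival probabilities: (1 − 0.5147) × (1 − 0.8291) × (1 − 0.8836).
= 0.4853 × 0.1709 × 0.1164 = 0.009654.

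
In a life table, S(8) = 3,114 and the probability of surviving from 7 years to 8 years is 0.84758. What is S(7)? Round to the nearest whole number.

S(7) = S(8) / p = 3,114 / 0.84758 = 3674.

3674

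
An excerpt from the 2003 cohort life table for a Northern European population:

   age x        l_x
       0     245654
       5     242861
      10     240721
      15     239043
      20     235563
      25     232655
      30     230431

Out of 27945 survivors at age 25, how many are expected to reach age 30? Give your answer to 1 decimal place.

The relevant probability is 230431/232655 = 0.990441.
Expected number = 27945 × 0.990441 = 27677.9.

27677.9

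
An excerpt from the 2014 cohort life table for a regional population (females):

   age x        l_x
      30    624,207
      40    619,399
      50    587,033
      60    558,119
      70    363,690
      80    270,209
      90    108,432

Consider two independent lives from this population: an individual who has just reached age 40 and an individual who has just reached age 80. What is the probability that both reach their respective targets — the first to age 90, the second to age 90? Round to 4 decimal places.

p₁ = l_90/l_40 = 108,432/619,399 = 0.175060; p₂ = l_90/l_80 = 108,432/270,209 = 0.401289.
P(both) = p₁ × p₂ = 0.175060 × 0.401289 = 0.070250.

0.0702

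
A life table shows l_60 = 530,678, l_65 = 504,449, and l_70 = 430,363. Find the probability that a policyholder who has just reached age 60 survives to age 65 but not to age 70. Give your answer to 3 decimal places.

0.140

This is the probability of reaching 65 but not 70, conditional on being alive at 60: (l_65 − l_70) / l_60.
= (504,449 − 430,363) / 530,678 = 74,086 / 530,678 = 0.139606.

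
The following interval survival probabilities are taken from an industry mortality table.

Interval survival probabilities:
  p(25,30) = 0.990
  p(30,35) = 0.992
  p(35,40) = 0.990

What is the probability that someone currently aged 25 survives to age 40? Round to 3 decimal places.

Survival from 25 to 40 is the product of surviving each interval: 0.990 × 0.992 × 0.990.
= 0.972259.

0.972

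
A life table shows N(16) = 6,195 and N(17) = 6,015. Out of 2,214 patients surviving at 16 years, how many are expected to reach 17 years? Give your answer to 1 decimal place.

2149.7

The relevant probability is 6,015/6,195 = 0.970944.
Expected number = 2,214 × 0.970944 = 2149.7.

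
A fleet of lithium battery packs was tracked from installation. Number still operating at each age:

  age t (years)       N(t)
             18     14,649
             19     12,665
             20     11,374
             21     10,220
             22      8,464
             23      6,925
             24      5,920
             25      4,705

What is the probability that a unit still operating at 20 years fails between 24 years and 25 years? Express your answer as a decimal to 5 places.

0.10682

This is the probability of reaching 24 but not 25, conditional on being operational at 20: (N(24) − N(25)) / N(20).
= (5,920 − 4,705) / 11,374 = 1,215 / 11,374 = 0.106823.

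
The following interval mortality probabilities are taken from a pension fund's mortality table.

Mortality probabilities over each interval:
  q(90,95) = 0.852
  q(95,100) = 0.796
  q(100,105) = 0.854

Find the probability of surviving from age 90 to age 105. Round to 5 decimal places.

0.00441

P(survive 90→105) = (1 − 0.852) × (1 − 0.796) × (1 − 0.854).
= 0.148 × 0.204 × 0.146 = 0.004408.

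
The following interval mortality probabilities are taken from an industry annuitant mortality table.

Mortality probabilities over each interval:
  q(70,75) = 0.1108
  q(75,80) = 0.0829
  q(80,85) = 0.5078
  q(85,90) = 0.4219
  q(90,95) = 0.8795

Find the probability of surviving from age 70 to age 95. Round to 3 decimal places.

P(survive 70→95) = (1 − 0.1108) × (1 − 0.0829) × (1 − 0.5078) × (1 − 0.4219) × (1 − 0.8795).
= 0.8892 × 0.9171 × 0.4922 × 0.5781 × 0.1205 = 0.027961.

0.028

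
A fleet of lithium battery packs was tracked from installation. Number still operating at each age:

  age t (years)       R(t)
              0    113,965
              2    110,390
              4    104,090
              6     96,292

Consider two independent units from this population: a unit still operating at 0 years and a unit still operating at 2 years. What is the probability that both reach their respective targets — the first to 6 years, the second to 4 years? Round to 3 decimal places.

p₁ = R(6)/R(0) = 96,292/113,965 = 0.844926; p₂ = R(4)/R(2) = 104,090/110,390 = 0.942930.
P(both) = p₁ × p₂ = 0.844926 × 0.942930 = 0.796706.

0.797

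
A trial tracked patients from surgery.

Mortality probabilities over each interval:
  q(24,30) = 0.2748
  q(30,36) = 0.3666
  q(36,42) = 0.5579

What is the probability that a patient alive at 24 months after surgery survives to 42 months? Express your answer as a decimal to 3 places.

P(survive 24→42) = (1 − 0.2748) × (1 − 0.3666) × (1 − 0.5579).
= 0.7252 × 0.6334 × 0.4421 = 0.203075.

0.203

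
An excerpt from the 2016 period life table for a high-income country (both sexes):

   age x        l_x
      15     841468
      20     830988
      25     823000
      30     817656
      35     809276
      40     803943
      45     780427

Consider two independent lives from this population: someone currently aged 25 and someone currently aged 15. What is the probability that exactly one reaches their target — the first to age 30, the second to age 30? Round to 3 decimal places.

0.034

p₁ = l_30/l_25 = 817656/823000 = 0.993507; p₂ = l_30/l_15 = 817656/841468 = 0.971702.
P(exactly one) = p₁(1−p₂) + (1−p₁)p₂ = 0.028114 + 0.006309 = 0.034424.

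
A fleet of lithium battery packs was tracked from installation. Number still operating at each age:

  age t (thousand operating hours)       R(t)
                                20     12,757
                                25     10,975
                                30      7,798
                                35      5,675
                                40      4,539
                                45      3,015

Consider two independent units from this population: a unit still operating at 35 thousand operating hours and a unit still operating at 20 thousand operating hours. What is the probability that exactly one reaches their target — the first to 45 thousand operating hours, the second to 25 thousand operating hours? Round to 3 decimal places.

0.477

p₁ = R(45)/R(35) = 3,015/5,675 = 0.531278; p₂ = R(25)/R(20) = 10,975/12,757 = 0.860312.
P(exactly one) = p₁(1−p₂) + (1−p₁)p₂ = 0.074213 + 0.403247 = 0.477460.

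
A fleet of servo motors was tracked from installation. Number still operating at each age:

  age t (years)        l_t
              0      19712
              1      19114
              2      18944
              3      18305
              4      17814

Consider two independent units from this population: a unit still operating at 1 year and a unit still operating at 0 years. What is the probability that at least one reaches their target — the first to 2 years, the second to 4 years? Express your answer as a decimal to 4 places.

p₁ = l_2/l_1 = 18944/19114 = 0.991106; p₂ = l_4/l_0 = 17814/19712 = 0.903713.
P(at least one) = 1 − (1−p₁)(1−p₂) = 1 − 0.008894 × 0.096287 = 0.999144.

0.9991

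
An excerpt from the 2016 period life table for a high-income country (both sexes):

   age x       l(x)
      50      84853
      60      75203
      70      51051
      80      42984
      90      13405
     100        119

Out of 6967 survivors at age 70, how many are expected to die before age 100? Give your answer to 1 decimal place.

The relevant probability is 1 − 119/51051 = 0.997669.
Expected number = 6967 × 0.997669 = 6950.8.

6950.8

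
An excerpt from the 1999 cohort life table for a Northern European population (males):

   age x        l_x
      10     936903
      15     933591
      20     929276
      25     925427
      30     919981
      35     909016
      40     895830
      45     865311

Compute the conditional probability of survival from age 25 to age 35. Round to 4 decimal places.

0.9823

We want 10p25 = l_35/l_25.
The conditional survival probability is l_35/l_25 = 909016/925427 = 0.982267.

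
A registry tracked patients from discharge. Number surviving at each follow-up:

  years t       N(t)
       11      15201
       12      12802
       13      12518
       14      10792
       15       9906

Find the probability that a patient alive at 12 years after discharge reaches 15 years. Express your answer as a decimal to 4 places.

The conditional survival probability is N(15)/N(12) = 9906/12802 = 0.773785.

0.7738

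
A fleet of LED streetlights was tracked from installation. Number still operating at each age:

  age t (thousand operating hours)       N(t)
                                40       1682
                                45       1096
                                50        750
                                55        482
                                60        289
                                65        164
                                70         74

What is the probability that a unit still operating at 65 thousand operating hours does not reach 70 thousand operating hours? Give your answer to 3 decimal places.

0.549

P(fail before 70 | operational at 65) = 1 − N(70)/N(65) = 1 − 74/164 = (90)/164 = 0.548780.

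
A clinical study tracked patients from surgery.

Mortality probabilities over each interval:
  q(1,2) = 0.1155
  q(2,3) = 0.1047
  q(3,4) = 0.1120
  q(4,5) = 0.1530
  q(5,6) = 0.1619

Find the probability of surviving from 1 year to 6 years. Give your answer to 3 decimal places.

0.499

Survival from 1 to 6 is the product of surviving each interval: (1 − 0.1155) × (1 − 0.1047) × (1 − 0.1120) × (1 − 0.1530) × (1 − 0.1619).
= 0.8845 × 0.8953 × 0.8880 × 0.8470 × 0.8381 = 0.499182.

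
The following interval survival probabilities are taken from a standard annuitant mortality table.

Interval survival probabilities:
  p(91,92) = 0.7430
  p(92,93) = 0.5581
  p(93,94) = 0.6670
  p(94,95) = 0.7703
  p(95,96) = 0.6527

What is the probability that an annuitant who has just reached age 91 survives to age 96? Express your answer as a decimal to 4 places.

The overall survival probability is 0.7430 × 0.5581 × 0.6670 × 0.7703 × 0.6527.
= 0.139059.

0.1391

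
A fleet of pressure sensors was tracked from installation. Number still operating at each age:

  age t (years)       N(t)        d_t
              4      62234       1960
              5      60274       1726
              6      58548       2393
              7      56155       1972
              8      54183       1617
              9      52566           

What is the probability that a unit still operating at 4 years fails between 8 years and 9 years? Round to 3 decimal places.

0.026

This is the probability of reaching 8 but not 9, conditional on being operational at 4: (N(8) − N(9)) / N(4).
= (54183 − 52566) / 62234 = 1617 / 62234 = 0.025983.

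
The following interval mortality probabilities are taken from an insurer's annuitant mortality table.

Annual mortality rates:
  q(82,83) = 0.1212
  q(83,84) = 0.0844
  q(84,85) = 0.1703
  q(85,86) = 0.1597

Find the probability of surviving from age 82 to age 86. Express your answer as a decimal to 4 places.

0.5610

Chaining the interval survival probabilities: (1 − 0.1212) × (1 − 0.0844) × (1 − 0.1703) × (1 − 0.1597).
= 0.8788 × 0.9156 × 0.8297 × 0.8403 = 0.560985.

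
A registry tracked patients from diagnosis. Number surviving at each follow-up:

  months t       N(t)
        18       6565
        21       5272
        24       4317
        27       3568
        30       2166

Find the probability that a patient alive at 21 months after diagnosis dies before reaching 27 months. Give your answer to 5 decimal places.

P(die before 27 | alive at 21) = 1 − N(27)/N(21) = 1 − 3568/5272 = (1704)/5272 = 0.323217.

0.32322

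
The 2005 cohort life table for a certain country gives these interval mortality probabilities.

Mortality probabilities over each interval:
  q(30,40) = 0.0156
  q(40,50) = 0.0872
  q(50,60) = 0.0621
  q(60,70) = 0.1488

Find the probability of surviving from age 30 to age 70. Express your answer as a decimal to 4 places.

0.7174

Chaining the interval survival probabilities: (1 − 0.0156) × (1 − 0.0872) × (1 − 0.0621) × (1 − 0.1488).
= 0.9844 × 0.9128 × 0.9379 × 0.8512 = 0.717357.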